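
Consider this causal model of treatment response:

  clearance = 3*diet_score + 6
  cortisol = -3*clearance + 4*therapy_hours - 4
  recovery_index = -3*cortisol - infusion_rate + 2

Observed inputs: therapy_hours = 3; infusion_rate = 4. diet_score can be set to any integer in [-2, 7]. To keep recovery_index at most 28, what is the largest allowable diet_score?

diet_score = 0

Substituting into the cortisol equation gives cortisol = -9*diet_score - 10.
Substituting into the recovery_index equation gives recovery_index = 27*diet_score + 28.
Require 27*diet_score + 28 ≤ 28, so diet_score ≤ 0.
The largest integer in [-2, 7] satisfying this is 0.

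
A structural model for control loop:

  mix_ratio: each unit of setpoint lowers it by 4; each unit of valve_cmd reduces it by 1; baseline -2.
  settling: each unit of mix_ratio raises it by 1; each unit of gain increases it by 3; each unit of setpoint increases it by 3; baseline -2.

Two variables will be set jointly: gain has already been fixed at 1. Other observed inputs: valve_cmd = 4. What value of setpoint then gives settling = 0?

With gain held at 1:
Substituting into the mix_ratio equation gives mix_ratio = -4*setpoint - 6.
Substituting into the settling equation gives settling = -setpoint - 5.
Solve -setpoint - 5 = 0: setpoint = (0 + 5) / -1 = -5.

setpoint = -5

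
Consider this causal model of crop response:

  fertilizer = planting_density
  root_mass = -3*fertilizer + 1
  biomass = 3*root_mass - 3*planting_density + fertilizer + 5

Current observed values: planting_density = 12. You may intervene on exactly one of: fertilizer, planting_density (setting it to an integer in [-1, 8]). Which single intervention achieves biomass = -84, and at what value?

Intervening on fertilizer: with other inputs at their observed values, biomass = -8*fertilizer - 28. Solving for -84 gives fertilizer = 7, within [-1, 8].
Intervening on planting_density: biomass = -11*planting_density + 8. Reaching -84 requires planting_density = 92/11, not an integer.

set fertilizer = 7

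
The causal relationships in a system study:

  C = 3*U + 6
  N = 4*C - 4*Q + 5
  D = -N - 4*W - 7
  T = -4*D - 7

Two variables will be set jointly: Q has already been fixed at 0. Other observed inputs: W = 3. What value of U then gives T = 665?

U = 10

With Q held at 0:
Substituting into the N equation gives N = 12*U + 29.
So D = -12*U - 48.
This gives T = 48*U + 185.
Solve 48*U + 185 = 665: U = (665 - 185) / 48 = 10.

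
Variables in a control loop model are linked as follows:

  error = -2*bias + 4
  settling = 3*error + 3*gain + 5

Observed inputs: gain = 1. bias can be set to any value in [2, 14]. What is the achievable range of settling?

-64 to 8

Substituting into the settling equation gives settling = -6*bias + 20.
Linear in bias, so extremes are at the endpoints: bias = 2 gives settling = 8; bias = 14 gives settling = -64.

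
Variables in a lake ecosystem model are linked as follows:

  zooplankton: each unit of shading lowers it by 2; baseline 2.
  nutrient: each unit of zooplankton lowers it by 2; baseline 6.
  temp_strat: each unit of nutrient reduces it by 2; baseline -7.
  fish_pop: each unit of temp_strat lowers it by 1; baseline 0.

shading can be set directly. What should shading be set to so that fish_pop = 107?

shading = 12

Substituting into the nutrient equation gives nutrient = 4*shading + 2.
Substituting into the temp_strat equation gives temp_strat = -8*shading - 11.
Substituting into the fish_pop equation gives fish_pop = 8*shading + 11.
Solve 8*shading + 11 = 107: shading = (107 - 11) / 8 = 12.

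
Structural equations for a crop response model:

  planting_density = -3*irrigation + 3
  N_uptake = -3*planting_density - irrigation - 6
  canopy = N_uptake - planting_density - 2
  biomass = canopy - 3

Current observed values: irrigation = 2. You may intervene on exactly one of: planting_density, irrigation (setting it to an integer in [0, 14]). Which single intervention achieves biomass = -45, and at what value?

Intervening on planting_density: with other inputs at their observed values, biomass = -4*planting_density - 13. Solving for -45 gives planting_density = 8, within [0, 14].
Intervening on irrigation: biomass = 11*irrigation - 23. Reaching -45 requires irrigation = -2, outside [0, 14].

set planting_density = 8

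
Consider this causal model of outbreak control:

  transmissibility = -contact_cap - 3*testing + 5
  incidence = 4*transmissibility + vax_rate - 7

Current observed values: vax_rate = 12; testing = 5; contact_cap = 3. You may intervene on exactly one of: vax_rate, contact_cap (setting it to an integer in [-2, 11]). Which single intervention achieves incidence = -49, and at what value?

Intervening on vax_rate: with other inputs at their observed values, incidence = vax_rate - 59. Solving for -49 gives vax_rate = 10, within [-2, 11].
Intervening on contact_cap: incidence = -4*contact_cap - 35. Reaching -49 requires contact_cap = 7/2, not an integer.

set vax_rate = 10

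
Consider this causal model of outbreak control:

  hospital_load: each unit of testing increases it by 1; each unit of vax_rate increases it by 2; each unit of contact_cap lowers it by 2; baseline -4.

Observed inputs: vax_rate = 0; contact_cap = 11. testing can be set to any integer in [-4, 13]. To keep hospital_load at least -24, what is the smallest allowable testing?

Substituting into the hospital_load equation gives hospital_load = testing - 26.
Require testing - 26 ≥ -24, so testing ≥ 2.
The smallest integer in [-4, 13] satisfying this is 2.

testing = 2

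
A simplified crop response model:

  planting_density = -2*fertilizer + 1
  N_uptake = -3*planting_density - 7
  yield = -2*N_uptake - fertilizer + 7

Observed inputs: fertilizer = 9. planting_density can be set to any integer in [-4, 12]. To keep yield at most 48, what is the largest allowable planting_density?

planting_density = 6

Intervening on planting_density fixes its value directly, overriding its dependence on fertilizer.
Substituting into the yield equation gives yield = 6*planting_density + 12.
Require 6*planting_density + 12 ≤ 48, so planting_density ≤ 6.
The largest integer in [-4, 12] satisfying this is 6.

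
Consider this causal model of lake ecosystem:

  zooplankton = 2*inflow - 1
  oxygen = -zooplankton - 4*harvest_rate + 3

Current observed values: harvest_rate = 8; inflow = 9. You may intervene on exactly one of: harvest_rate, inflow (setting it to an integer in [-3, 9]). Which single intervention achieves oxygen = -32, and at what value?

Intervening on harvest_rate: oxygen = -4*harvest_rate - 14. Reaching -32 requires harvest_rate = 9/2, not an integer.
Intervening on inflow: with other inputs at their observed values, oxygen = -2*inflow - 28. Solving for -32 gives inflow = 2, within [-3, 9].

set inflow = 2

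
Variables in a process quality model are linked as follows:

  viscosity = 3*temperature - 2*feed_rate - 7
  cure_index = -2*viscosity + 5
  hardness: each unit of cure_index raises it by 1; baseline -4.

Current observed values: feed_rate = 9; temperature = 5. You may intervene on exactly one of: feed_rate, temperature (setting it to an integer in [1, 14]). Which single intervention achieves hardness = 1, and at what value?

set feed_rate = 4

Intervening on feed_rate: with other inputs at their observed values, hardness = 4*feed_rate - 15. Solving for 1 gives feed_rate = 4, within [1, 14].
Intervening on temperature: hardness = -6*temperature + 51. Reaching 1 requires temperature = 25/3, not an integer.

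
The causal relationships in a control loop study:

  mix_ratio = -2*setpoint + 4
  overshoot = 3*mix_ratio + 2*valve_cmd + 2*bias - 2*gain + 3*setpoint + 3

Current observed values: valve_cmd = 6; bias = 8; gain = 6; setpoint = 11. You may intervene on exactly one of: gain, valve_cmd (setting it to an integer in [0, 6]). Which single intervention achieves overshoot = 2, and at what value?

Intervening on gain: with other inputs at their observed values, overshoot = -2*gain + 10. Solving for 2 gives gain = 4, within [0, 6].
Intervening on valve_cmd: overshoot = 2*valve_cmd - 14. Reaching 2 requires valve_cmd = 8, outside [0, 6].

set gain = 4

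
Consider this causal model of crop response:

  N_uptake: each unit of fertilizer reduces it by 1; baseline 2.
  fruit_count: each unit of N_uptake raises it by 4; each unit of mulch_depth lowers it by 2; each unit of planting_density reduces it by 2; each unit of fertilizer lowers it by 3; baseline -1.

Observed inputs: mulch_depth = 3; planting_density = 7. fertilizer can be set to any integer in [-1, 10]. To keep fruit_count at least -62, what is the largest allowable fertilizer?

Substituting into the fruit_count equation gives fruit_count = -7*fertilizer - 13.
Require -7*fertilizer - 13 ≥ -62, so fertilizer ≤ 7.
The largest integer in [-1, 10] satisfying this is 7.

fertilizer = 7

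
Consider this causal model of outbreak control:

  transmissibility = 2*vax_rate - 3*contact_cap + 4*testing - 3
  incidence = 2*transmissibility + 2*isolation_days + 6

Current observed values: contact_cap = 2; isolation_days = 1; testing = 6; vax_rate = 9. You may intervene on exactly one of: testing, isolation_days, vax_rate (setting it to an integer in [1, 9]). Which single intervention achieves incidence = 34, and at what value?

Intervening on testing: with other inputs at their observed values, incidence = 8*testing + 26. Solving for 34 gives testing = 1, within [1, 9].
Intervening on isolation_days: incidence = 2*isolation_days + 72. Reaching 34 requires isolation_days = -19, outside [1, 9].
Intervening on vax_rate: incidence = 4*vax_rate + 38. Reaching 34 requires vax_rate = -1, outside [1, 9].

set testing = 1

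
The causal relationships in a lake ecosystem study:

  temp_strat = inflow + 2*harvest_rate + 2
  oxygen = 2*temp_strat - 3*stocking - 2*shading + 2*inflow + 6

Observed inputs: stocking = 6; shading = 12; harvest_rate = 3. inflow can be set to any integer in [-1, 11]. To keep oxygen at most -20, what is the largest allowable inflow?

inflow = 0

Substituting into the temp_strat equation gives temp_strat = inflow + 8.
Substituting into the oxygen equation gives oxygen = 4*inflow - 20.
Require 4*inflow - 20 ≤ -20, so inflow ≤ 0.
The largest integer in [-1, 11] satisfying this is 0.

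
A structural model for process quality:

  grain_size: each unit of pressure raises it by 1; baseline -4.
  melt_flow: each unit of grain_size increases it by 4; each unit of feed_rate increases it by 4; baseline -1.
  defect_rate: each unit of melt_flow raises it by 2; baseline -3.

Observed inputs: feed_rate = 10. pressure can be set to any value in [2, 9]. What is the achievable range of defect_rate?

Substituting into the melt_flow equation gives melt_flow = 4*pressure + 23.
So defect_rate = 8*pressure + 43.
Linear in pressure, so extremes are at the endpoints: pressure = 2 gives defect_rate = 59; pressure = 9 gives defect_rate = 115.

59 to 115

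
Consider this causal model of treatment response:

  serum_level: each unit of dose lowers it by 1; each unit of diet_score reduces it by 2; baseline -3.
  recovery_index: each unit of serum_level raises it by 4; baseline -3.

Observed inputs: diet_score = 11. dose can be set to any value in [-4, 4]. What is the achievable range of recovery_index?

-119 to -87

Substituting into the serum_level equation gives serum_level = -dose - 25.
recovery_index becomes -4*dose - 103.
Linear in dose, so extremes are at the endpoints: dose = -4 gives recovery_index = -87; dose = 4 gives recovery_index = -119.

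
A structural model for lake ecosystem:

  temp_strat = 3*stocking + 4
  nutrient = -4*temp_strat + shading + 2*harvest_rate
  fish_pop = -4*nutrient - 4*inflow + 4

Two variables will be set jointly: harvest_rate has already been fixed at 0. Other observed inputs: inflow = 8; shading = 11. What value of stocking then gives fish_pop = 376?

With harvest_rate held at 0:
Substituting into the nutrient equation gives nutrient = -12*stocking - 5.
Substituting into the fish_pop equation gives fish_pop = 48*stocking - 8.
Solve 48*stocking - 8 = 376: stocking = (376 + 8) / 48 = 8.

stocking = 8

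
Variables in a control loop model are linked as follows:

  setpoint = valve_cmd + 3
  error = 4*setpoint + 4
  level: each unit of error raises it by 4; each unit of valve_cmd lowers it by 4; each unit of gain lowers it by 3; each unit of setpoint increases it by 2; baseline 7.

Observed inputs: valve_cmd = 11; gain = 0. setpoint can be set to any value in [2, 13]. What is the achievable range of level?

Intervening on setpoint fixes its value directly, overriding its dependence on valve_cmd.
Substituting into the level equation gives level = 18*setpoint - 21.
Linear in setpoint, so extremes are at the endpoints: setpoint = 2 gives level = 15; setpoint = 13 gives level = 213.

15 to 213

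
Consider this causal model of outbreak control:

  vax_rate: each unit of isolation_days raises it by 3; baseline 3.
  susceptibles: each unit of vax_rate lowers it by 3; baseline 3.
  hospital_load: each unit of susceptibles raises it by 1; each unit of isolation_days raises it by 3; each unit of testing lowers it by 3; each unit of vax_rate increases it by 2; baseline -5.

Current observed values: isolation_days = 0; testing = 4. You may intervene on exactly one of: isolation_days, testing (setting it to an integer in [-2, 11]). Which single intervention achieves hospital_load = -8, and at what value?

set testing = 1

Intervening on isolation_days: the paths from isolation_days to hospital_load cancel (net effect zero), leaving hospital_load = -17; -8 is unreachable this way.
Intervening on testing: with other inputs at their observed values, hospital_load = -3*testing - 5. Solving for -8 gives testing = 1, within [-2, 11].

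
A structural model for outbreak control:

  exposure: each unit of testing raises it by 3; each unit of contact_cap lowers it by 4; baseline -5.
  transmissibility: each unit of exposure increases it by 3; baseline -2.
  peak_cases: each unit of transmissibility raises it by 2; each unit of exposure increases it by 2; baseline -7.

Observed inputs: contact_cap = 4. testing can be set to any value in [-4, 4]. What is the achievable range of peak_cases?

-275 to -83

Substituting into the exposure equation gives exposure = 3*testing - 21.
transmissibility becomes 9*testing - 65.
So peak_cases = 24*testing - 179.
Linear in testing, so extremes are at the endpoints: testing = -4 gives peak_cases = -275; testing = 4 gives peak_cases = -83.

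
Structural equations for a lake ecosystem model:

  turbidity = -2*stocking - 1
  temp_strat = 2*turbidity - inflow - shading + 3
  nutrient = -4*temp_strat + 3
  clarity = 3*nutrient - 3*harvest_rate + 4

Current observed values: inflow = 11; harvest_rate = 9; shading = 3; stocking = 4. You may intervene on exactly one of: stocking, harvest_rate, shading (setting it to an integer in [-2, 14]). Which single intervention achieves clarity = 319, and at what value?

Intervening on stocking: clarity = 48*stocking + 142. Reaching 319 requires stocking = 59/16, not an integer.
Intervening on harvest_rate: with other inputs at their observed values, clarity = -3*harvest_rate + 361. Solving for 319 gives harvest_rate = 14, within [-2, 14].
Intervening on shading: clarity = 12*shading + 298. Reaching 319 requires shading = 7/4, not an integer.

set harvest_rate = 14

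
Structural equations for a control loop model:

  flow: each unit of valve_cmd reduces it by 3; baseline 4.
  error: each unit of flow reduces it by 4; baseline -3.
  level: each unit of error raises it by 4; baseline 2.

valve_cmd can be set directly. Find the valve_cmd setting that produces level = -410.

Substituting into the error equation gives error = 12*valve_cmd - 19.
Substituting into the level equation gives level = 48*valve_cmd - 74.
Solve 48*valve_cmd - 74 = -410: valve_cmd = (-410 + 74) / 48 = -7.

valve_cmd = -7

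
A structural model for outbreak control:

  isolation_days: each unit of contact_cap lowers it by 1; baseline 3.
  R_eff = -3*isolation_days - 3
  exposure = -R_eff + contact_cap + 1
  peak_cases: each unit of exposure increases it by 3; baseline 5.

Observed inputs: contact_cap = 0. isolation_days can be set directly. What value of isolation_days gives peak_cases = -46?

Intervening on isolation_days fixes its value directly, overriding its dependence on contact_cap.
Substituting into the exposure equation gives exposure = 3*isolation_days + 4.
This gives peak_cases = 9*isolation_days + 17.
Solve 9*isolation_days + 17 = -46: isolation_days = (-46 - 17) / 9 = -7.

isolation_days = -7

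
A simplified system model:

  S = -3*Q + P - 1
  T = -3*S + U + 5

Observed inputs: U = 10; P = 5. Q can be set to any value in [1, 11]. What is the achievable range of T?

Substituting into the S equation gives S = -3*Q + 4.
Substituting into the T equation gives T = 9*Q + 3.
Linear in Q, so extremes are at the endpoints: Q = 1 gives T = 12; Q = 11 gives T = 102.

12 to 102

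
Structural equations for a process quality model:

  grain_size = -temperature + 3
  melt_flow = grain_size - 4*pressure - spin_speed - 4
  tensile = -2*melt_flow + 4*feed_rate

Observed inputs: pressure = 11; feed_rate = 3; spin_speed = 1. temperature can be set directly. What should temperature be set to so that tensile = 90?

temperature = -7

Substituting into the melt_flow equation gives melt_flow = -temperature - 46.
This gives tensile = 2*temperature + 104.
Solve 2*temperature + 104 = 90: temperature = (90 - 104) / 2 = -7.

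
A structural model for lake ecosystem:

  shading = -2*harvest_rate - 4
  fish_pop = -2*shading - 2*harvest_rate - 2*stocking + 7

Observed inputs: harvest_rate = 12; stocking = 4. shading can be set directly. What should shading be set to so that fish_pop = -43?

shading = 9

Intervening on shading fixes its value directly, overriding its dependence on harvest_rate.
Substituting into the fish_pop equation gives fish_pop = -2*shading - 25.
Solve -2*shading - 25 = -43: shading = (-43 + 25) / -2 = 9.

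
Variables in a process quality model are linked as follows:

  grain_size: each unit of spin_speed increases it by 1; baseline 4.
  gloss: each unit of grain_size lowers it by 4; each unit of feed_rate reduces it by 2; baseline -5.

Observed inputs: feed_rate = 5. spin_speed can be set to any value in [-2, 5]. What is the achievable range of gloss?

Substituting into the gloss equation gives gloss = -4*spin_speed - 31.
Linear in spin_speed, so extremes are at the endpoints: spin_speed = -2 gives gloss = -23; spin_speed = 5 gives gloss = -51.

-51 to -23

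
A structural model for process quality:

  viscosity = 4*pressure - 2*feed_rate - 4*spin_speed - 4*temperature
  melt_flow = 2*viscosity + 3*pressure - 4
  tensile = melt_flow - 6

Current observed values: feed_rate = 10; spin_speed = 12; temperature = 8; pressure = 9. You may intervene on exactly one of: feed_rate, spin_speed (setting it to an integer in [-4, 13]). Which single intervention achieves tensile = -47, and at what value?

set spin_speed = 4

Intervening on feed_rate: tensile = -4*feed_rate - 71. Reaching -47 requires feed_rate = -6, outside [-4, 13].
Intervening on spin_speed: with other inputs at their observed values, tensile = -8*spin_speed - 15. Solving for -47 gives spin_speed = 4, within [-4, 13].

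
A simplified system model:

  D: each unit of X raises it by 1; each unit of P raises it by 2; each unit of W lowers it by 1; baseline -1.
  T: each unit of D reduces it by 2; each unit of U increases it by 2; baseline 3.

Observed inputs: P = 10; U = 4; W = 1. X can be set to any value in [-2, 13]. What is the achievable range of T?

-51 to -21

Substituting into the D equation gives D = X + 18.
This gives T = -2*X - 25.
Linear in X, so extremes are at the endpoints: X = -2 gives T = -21; X = 13 gives T = -51.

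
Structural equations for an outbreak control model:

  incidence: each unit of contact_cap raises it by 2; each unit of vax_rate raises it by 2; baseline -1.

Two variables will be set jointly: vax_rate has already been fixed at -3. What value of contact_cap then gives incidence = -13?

With vax_rate held at -3:
Substituting into the incidence equation gives incidence = 2*contact_cap - 7.
Solve 2*contact_cap - 7 = -13: contact_cap = (-13 + 7) / 2 = -3.

contact_cap = -3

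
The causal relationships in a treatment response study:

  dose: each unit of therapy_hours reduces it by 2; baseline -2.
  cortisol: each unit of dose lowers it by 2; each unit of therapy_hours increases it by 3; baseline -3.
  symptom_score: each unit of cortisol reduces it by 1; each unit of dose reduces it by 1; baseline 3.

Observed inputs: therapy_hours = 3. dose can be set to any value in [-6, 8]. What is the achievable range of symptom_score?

-9 to 5

Intervening on dose fixes its value directly, overriding its dependence on therapy_hours.
Substituting into the cortisol equation gives cortisol = -2*dose + 6.
Substituting into the symptom_score equation gives symptom_score = dose - 3.
Linear in dose, so extremes are at the endpoints: dose = -6 gives symptom_score = -9; dose = 8 gives symptom_score = 5.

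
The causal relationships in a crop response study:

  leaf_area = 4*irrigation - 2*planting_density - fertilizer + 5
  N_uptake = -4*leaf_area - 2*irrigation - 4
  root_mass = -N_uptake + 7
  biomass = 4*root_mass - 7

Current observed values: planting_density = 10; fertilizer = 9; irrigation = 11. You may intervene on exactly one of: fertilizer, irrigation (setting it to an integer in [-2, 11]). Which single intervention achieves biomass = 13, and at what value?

set irrigation = 5

Intervening on fertilizer: biomass = -16*fertilizer + 589. Reaching 13 requires fertilizer = 36, outside [-2, 11].
Intervening on irrigation: with other inputs at their observed values, biomass = 72*irrigation - 347. Solving for 13 gives irrigation = 5, within [-2, 11].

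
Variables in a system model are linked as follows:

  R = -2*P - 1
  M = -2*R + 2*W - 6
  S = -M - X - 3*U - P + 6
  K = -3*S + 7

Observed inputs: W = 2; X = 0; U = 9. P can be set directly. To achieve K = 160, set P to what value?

Substituting into the M equation gives M = 4*P.
S becomes -5*P - 21.
K becomes 15*P + 70.
Solve 15*P + 70 = 160: P = (160 - 70) / 15 = 6.

P = 6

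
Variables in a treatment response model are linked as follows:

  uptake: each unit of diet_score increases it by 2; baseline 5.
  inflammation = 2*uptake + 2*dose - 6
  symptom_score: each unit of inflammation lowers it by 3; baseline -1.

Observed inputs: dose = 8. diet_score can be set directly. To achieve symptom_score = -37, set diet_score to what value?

Substituting into the inflammation equation gives inflammation = 4*diet_score + 20.
Substituting into the symptom_score equation gives symptom_score = -12*diet_score - 61.
Solve -12*diet_score - 61 = -37: diet_score = (-37 + 61) / -12 = -2.

diet_score = -2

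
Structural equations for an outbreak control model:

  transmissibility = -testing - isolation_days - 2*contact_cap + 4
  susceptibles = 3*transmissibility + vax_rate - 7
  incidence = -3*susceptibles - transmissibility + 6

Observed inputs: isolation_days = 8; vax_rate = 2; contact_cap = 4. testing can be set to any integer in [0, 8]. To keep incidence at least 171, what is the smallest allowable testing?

testing = 3

Substituting into the transmissibility equation gives transmissibility = -testing - 12.
So susceptibles = -3*testing - 41.
incidence becomes 10*testing + 141.
Require 10*testing + 141 ≥ 171, so testing ≥ 3.
The smallest integer in [0, 8] satisfying this is 3.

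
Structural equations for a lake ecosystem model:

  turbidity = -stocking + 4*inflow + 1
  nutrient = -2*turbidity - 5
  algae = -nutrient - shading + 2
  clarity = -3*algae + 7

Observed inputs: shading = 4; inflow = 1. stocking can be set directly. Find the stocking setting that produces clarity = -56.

Substituting into the turbidity equation gives turbidity = -stocking + 5.
This gives nutrient = 2*stocking - 15.
algae becomes -2*stocking + 13.
Substituting into the clarity equation gives clarity = 6*stocking - 32.
Solve 6*stocking - 32 = -56: stocking = (-56 + 32) / 6 = -4.

stocking = -4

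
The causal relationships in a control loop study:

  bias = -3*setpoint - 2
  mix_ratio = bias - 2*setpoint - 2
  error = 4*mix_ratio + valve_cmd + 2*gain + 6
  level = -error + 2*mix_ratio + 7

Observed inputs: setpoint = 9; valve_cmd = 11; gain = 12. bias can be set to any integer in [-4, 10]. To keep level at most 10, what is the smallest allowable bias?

bias = -2

Intervening on bias fixes its value directly, overriding its dependence on setpoint.
Substituting into the mix_ratio equation gives mix_ratio = bias - 20.
This gives error = 4*bias - 39.
Substituting into the level equation gives level = -2*bias + 6.
Require -2*bias + 6 ≤ 10, so bias ≥ -2.
The smallest integer in [-4, 10] satisfying this is -2.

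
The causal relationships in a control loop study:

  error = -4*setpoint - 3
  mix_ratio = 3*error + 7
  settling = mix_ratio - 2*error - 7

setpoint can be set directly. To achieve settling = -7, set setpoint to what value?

setpoint = 1

Substituting into the mix_ratio equation gives mix_ratio = -12*setpoint - 2.
Substituting into the settling equation gives settling = -4*setpoint - 3.
Solve -4*setpoint - 3 = -7: setpoint = (-7 + 3) / -4 = 1.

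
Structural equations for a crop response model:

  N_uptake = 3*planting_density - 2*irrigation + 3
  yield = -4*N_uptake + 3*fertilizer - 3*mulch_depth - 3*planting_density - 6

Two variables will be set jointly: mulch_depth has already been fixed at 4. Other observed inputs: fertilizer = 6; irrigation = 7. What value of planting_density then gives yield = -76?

With mulch_depth held at 4:
Substituting into the N_uptake equation gives N_uptake = 3*planting_density - 11.
Substituting into the yield equation gives yield = -15*planting_density + 44.
Solve -15*planting_density + 44 = -76: planting_density = (-76 - 44) / -15 = 8.

planting_density = 8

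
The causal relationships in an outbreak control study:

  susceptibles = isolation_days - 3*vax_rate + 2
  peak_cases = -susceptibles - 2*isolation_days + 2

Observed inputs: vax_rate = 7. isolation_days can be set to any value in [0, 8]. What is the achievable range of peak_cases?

Substituting into the susceptibles equation gives susceptibles = isolation_days - 19.
So peak_cases = -3*isolation_days + 21.
Linear in isolation_days, so extremes are at the endpoints: isolation_days = 0 gives peak_cases = 21; isolation_days = 8 gives peak_cases = -3.

-3 to 21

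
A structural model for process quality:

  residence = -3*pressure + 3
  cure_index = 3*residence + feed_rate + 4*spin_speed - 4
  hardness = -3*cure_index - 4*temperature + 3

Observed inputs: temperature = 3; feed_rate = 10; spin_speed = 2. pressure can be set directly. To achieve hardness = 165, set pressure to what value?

pressure = 9

Substituting into the cure_index equation gives cure_index = -9*pressure + 23.
So hardness = 27*pressure - 78.
Solve 27*pressure - 78 = 165: pressure = (165 + 78) / 27 = 9.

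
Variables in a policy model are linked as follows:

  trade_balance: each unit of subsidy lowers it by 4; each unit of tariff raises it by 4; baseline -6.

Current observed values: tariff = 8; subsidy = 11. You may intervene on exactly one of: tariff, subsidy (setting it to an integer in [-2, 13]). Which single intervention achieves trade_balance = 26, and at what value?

set subsidy = 0

Intervening on tariff: trade_balance = 4*tariff - 50. Reaching 26 requires tariff = 19, outside [-2, 13].
Intervening on subsidy: with other inputs at their observed values, trade_balance = -4*subsidy + 26. Solving for 26 gives subsidy = 0, within [-2, 13].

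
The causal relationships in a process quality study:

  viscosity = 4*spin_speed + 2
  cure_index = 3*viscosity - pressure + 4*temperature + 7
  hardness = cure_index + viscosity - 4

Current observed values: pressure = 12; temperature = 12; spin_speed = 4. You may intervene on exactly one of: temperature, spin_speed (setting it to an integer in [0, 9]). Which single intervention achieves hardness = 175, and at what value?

set spin_speed = 8

Intervening on temperature: hardness = 4*temperature + 63. Reaching 175 requires temperature = 28, outside [0, 9].
Intervening on spin_speed: with other inputs at their observed values, hardness = 16*spin_speed + 47. Solving for 175 gives spin_speed = 8, within [0, 9].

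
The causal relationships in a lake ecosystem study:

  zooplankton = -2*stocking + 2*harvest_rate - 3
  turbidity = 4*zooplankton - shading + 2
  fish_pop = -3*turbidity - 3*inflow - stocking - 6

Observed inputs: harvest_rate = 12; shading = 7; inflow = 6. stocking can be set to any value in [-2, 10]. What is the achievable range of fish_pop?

Substituting into the zooplankton equation gives zooplankton = -2*stocking + 21.
Substituting into the turbidity equation gives turbidity = -8*stocking + 79.
Substituting into the fish_pop equation gives fish_pop = 23*stocking - 261.
Linear in stocking, so extremes are at the endpoints: stocking = -2 gives fish_pop = -307; stocking = 10 gives fish_pop = -31.

-307 to -31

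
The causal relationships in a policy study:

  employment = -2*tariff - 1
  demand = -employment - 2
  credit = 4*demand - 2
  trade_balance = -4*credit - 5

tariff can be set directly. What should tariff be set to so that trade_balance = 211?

Substituting into the demand equation gives demand = 2*tariff - 1.
So credit = 8*tariff - 6.
Substituting into the trade_balance equation gives trade_balance = -32*tariff + 19.
Solve -32*tariff + 19 = 211: tariff = (211 - 19) / -32 = -6.

tariff = -6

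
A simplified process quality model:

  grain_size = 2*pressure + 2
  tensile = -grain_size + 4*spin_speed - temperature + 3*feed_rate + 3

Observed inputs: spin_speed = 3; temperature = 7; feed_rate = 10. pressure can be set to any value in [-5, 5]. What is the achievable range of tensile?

Substituting into the tensile equation gives tensile = -2*pressure + 36.
Linear in pressure, so extremes are at the endpoints: pressure = -5 gives tensile = 46; pressure = 5 gives tensile = 26.

26 to 46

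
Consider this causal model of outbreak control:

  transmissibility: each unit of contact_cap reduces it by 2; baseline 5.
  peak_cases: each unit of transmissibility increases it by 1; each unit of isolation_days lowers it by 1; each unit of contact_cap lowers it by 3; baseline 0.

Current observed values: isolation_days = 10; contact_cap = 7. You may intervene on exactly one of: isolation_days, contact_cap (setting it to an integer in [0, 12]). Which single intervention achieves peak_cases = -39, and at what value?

Intervening on isolation_days: with other inputs at their observed values, peak_cases = -isolation_days - 30. Solving for -39 gives isolation_days = 9, within [0, 12].
Intervening on contact_cap: peak_cases = -5*contact_cap - 5. Reaching -39 requires contact_cap = 34/5, not an integer.

set isolation_days = 9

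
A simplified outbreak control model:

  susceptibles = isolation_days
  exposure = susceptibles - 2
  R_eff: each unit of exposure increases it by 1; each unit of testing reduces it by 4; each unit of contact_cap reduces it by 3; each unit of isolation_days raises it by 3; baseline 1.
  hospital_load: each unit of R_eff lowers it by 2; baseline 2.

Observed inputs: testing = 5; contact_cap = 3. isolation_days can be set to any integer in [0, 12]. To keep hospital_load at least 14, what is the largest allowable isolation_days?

isolation_days = 6

Substituting into the exposure equation gives exposure = isolation_days - 2.
Substituting into the R_eff equation gives R_eff = 4*isolation_days - 30.
So hospital_load = -8*isolation_days + 62.
Require -8*isolation_days + 62 ≥ 14, so isolation_days ≤ 6.
The largest integer in [0, 12] satisfying this is 6.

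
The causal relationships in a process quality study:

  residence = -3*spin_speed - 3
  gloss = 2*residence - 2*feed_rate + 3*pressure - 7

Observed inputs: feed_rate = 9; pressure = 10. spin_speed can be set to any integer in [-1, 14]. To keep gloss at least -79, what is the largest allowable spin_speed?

Substituting into the gloss equation gives gloss = -6*spin_speed - 1.
Require -6*spin_speed - 1 ≥ -79, so spin_speed ≤ 13.
The largest integer in [-1, 14] satisfying this is 13.

spin_speed = 13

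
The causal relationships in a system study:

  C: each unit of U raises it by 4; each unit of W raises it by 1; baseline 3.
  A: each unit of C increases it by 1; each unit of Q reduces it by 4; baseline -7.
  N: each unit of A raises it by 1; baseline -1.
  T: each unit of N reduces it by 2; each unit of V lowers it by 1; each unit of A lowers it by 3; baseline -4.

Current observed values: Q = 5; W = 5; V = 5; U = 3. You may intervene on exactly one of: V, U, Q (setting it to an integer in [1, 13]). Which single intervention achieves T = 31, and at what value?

Intervening on V: with other inputs at their observed values, T = -V + 33. Solving for 31 gives V = 2, within [1, 13].
Intervening on U: T = -20*U + 88. Reaching 31 requires U = 57/20, not an integer.
Intervening on Q: T = 20*Q - 72. Reaching 31 requires Q = 103/20, not an integer.

set V = 2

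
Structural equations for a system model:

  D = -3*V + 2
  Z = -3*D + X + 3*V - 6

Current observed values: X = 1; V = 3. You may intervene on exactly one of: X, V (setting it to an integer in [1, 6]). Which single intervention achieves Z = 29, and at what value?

set X = 5

Intervening on X: with other inputs at their observed values, Z = X + 24. Solving for 29 gives X = 5, within [1, 6].
Intervening on V: Z = 12*V - 11. Reaching 29 requires V = 10/3, not an integer.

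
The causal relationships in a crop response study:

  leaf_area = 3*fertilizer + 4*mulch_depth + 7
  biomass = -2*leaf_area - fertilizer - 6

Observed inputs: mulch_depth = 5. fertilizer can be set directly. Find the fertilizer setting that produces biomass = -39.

Substituting into the leaf_area equation gives leaf_area = 3*fertilizer + 27.
This gives biomass = -7*fertilizer - 60.
Solve -7*fertilizer - 60 = -39: fertilizer = (-39 + 60) / -7 = -3.

fertilizer = -3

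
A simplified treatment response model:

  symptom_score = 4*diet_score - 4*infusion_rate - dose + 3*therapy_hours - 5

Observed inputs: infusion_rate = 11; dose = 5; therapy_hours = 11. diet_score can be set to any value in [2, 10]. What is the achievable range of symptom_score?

-13 to 19

Substituting into the symptom_score equation gives symptom_score = 4*diet_score - 21.
Linear in diet_score, so extremes are at the endpoints: diet_score = 2 gives symptom_score = -13; diet_score = 10 gives symptom_score = 19.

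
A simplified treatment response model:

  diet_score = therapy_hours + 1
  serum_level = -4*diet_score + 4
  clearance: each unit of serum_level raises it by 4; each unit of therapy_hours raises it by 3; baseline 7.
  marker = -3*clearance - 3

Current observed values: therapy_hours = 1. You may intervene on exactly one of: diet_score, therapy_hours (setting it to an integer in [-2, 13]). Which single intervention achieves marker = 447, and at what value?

Intervening on diet_score: with other inputs at their observed values, marker = 48*diet_score - 81. Solving for 447 gives diet_score = 11, within [-2, 13].
Intervening on therapy_hours: marker = 39*therapy_hours - 24. Reaching 447 requires therapy_hours = 157/13, not an integer.

set diet_score = 11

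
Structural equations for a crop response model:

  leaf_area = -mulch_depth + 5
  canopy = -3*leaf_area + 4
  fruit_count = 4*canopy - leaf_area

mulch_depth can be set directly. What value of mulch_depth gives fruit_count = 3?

Substituting into the canopy equation gives canopy = 3*mulch_depth - 11.
fruit_count becomes 13*mulch_depth - 49.
Solve 13*mulch_depth - 49 = 3: mulch_depth = (3 + 49) / 13 = 4.

mulch_depth = 4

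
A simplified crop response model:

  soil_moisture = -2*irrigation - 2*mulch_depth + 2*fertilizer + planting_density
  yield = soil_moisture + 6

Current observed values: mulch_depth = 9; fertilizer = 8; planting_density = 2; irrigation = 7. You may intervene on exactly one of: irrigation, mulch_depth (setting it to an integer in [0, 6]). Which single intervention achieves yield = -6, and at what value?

set irrigation = 6

Intervening on irrigation: with other inputs at their observed values, yield = -2*irrigation + 6. Solving for -6 gives irrigation = 6, within [0, 6].
Intervening on mulch_depth: yield = -2*mulch_depth + 10. Reaching -6 requires mulch_depth = 8, outside [0, 6].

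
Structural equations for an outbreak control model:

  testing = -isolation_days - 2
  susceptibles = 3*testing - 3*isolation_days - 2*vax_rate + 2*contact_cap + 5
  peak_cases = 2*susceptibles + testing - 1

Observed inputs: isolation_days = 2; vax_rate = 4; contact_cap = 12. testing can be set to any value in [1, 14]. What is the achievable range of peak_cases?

36 to 127

Intervening on testing fixes its value directly, overriding its dependence on isolation_days.
Substituting into the susceptibles equation gives susceptibles = 3*testing + 15.
Substituting into the peak_cases equation gives peak_cases = 7*testing + 29.
Linear in testing, so extremes are at the endpoints: testing = 1 gives peak_cases = 36; testing = 14 gives peak_cases = 127.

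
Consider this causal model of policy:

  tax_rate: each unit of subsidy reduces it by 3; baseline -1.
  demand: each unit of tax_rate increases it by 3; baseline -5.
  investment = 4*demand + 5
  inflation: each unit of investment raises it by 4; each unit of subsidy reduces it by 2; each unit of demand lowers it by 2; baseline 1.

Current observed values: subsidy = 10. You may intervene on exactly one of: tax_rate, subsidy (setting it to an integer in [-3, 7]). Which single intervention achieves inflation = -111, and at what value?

Intervening on tax_rate: with other inputs at their observed values, inflation = 42*tax_rate - 69. Solving for -111 gives tax_rate = -1, within [-3, 7].
Intervening on subsidy: inflation = -128*subsidy - 91. Reaching -111 requires subsidy = 5/32, not an integer.

set tax_rate = -1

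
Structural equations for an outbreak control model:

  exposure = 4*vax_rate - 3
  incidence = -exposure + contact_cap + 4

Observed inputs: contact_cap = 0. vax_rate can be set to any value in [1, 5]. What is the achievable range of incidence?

-13 to 3

Substituting into the incidence equation gives incidence = -4*vax_rate + 7.
Linear in vax_rate, so extremes are at the endpoints: vax_rate = 1 gives incidence = 3; vax_rate = 5 gives incidence = -13.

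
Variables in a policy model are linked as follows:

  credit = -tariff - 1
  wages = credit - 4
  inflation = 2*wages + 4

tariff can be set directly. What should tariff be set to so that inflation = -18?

tariff = 6

Substituting into the wages equation gives wages = -tariff - 5.
Substituting into the inflation equation gives inflation = -2*tariff - 6.
Solve -2*tariff - 6 = -18: tariff = (-18 + 6) / -2 = 6.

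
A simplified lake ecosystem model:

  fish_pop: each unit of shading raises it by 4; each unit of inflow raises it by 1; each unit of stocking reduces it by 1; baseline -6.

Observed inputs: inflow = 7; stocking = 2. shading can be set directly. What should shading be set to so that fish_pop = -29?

Substituting into the fish_pop equation gives fish_pop = 4*shading - 1.
Solve 4*shading - 1 = -29: shading = (-29 + 1) / 4 = -7.

shading = -7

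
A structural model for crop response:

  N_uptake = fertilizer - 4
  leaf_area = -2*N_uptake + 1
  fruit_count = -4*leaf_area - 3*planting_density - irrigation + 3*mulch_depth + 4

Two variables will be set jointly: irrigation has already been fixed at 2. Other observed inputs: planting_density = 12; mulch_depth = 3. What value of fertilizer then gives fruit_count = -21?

fertilizer = 5

With irrigation held at 2:
Substituting into the leaf_area equation gives leaf_area = -2*fertilizer + 9.
Substituting into the fruit_count equation gives fruit_count = 8*fertilizer - 61.
Solve 8*fertilizer - 61 = -21: fertilizer = (-21 + 61) / 8 = 5.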